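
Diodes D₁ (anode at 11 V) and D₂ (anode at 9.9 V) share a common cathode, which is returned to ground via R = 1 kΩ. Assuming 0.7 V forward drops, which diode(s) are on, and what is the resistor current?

Assume both conduct. Then node N would need to be at both 11−0.7 = 10.3 V and 9.9−0.7 = 9.2 V, which is impossible.
Assume only D₁ conducts: V_N = 11 − 0.7 = 10.3 V, so I_R = 10.3/1 = 10.3 mA.
Check D₂: its anode-to-cathode voltage is 9.9 − 10.3 = -0.4 V < 0.7 V, so it is off. The assumption is consistent.

Only D₁ conducts; I_R ≈ 10 mA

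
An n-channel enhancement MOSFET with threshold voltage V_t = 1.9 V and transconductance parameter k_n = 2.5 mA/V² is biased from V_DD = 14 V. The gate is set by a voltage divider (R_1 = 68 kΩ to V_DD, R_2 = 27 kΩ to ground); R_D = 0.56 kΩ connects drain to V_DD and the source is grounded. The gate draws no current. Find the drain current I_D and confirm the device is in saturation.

I_D ≈ 5.4 mA

V_G = V_DD·R_2/(R_1+R_2) = 14×27/95 = 3.98 V. With the source grounded, V_GS = V_G = 3.98 V.
Assume saturation: I_D = (k_n/2)(V_GS − V_t)² = (2.5/2)×(3.98 − 1.9)² = 1.25×2.08² = 5.4 mA.
V_DS = V_DD − I_D·R_D = 14 − 5.4×0.56 = 11 V.
Saturation requires V_DS ≥ V_GS − V_t = 2.08 V; 11 ≥ 2.08 ✓.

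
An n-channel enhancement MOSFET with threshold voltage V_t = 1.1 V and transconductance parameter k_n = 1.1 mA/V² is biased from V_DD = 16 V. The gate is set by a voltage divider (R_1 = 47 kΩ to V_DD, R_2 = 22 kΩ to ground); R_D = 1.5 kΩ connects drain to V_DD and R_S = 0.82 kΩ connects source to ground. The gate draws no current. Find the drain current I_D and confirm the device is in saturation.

I_D ≈ 2.4 mA

V_G = V_DD·R_2/(R_1+R_2) = 16×22/69 = 5.1 V.
Assume saturation: I_D = (k_n/2)(V_GS − V_t)² with V_GS = V_G − I_D·R_S = 5.1 − 0.82·I_D.
Substituting gives 0.37·I_D² − 4.61·I_D + 8.81 = 0, with roots I_D = 2.36 or 10.1 mA.
The root I_D = 10.1 mA gives V_GS = -3.19 V ≤ V_t, so take I_D = 2.36 mA.
Then V_GS = 3.17 V and V_DS = V_DD − I_D(R_D+R_S) = 16 − 2.36×2.32 = 10.5 V.
Saturation requires V_DS ≥ V_GS − V_t = 2.07 V; 10.5 ≥ 2.07 ✓.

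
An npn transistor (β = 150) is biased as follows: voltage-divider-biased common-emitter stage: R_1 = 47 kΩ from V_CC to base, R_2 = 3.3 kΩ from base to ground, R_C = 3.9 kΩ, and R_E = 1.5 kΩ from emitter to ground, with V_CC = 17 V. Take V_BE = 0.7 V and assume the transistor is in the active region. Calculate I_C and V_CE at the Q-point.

I_C ≈ 0.27 mA, V_CE ≈ 16 V

Thevenize the base divider: V_Th = V_CC·R_2/(R_1+R_2) = 17×3.3/50.3 = 1.12 V, R_Th = R_1‖R_2 = 3.08 kΩ.
Base-emitter loop: V_Th = I_B·R_Th + V_BE + (β+1)I_B·R_E, so I_B = (1.12 − 0.7) / (3.08 + 151×1.5) = 0.00181 mA.
I_C = β·I_B = 150×0.00181 = 0.271 mA, and I_E = (β+1)I_B = 0.273 mA.
V_CE = V_CC − I_C·R_C − I_E·R_E = 17 − 0.271×3.9 − 0.273×1.5 = 15.5 V.
V_CE = 15.5 V > 0.2 V confirms active-region operation.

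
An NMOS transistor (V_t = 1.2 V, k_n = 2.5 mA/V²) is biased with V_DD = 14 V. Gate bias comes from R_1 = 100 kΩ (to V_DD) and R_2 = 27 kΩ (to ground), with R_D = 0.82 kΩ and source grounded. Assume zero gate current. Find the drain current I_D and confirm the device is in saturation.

V_G = V_DD·R_2/(R_1+R_2) = 14×27/127 = 2.98 V. With the source grounded, V_GS = V_G = 2.98 V.
Assume saturation: I_D = (k_n/2)(V_GS − V_t)² = (2.5/2)×(2.98 − 1.2)² = 1.25×1.78² = 3.94 mA.
V_DS = V_DD − I_D·R_D = 14 − 3.94×0.82 = 10.8 V.
Saturation requires V_DS ≥ V_GS − V_t = 1.78 V; 10.8 ≥ 1.78 ✓.

I_D ≈ 3.9 mA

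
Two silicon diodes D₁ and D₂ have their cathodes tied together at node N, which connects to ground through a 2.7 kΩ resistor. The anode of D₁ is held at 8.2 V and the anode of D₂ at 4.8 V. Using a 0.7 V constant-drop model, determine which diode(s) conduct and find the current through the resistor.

Assume both conduct. Then node N would need to be at both 8.2−0.7 = 7.5 V and 4.8−0.7 = 4.1 V, which is impossible.
Assume only D₁ conducts: V_N = 8.2 − 0.7 = 7.5 V, so I_R = 7.5/2.7 = 2.78 mA.
Check D₂: its anode-to-cathode voltage is 4.8 − 7.5 = -2.7 V < 0.7 V, so it is off. The assumption is consistent.

Only D₁ conducts; I_R ≈ 2.8 mA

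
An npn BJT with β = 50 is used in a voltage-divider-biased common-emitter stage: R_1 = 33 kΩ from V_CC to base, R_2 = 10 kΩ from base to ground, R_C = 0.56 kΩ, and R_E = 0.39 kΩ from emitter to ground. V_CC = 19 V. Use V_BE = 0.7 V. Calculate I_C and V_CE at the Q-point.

Thevenize the base divider: V_Th = V_CC·R_2/(R_1+R_2) = 19×10/43 = 4.42 V, R_Th = R_1‖R_2 = 7.67 kΩ.
Base-emitter loop: V_Th = I_B·R_Th + V_BE + (β+1)I_B·R_E, so I_B = (4.42 − 0.7) / (7.67 + 51×0.39) = 0.135 mA.
I_C = β·I_B = 50×0.135 = 6.75 mA, and I_E = (β+1)I_B = 6.88 mA.
V_CE = V_CC − I_C·R_C − I_E·R_E = 19 − 6.75×0.56 − 6.88×0.39 = 12.5 V.
V_CE = 12.5 V > 0.2 V confirms active-region operation.

I_C ≈ 6.7 mA, V_CE ≈ 13 V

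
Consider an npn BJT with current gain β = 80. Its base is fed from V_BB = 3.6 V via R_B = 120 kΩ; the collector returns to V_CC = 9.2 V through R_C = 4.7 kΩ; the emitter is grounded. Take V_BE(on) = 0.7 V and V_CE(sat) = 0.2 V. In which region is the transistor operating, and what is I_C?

Assume active: I_B = (3.6 − 0.7)/120 = 0.0242 mA, giving I_C = β·I_B = 1.93 mA.
But then V_CE = 9.2 − 1.93×4.7 = 0.113 V < V_CE(sat) = 0.2 V — impossible in the active region.
So the transistor is saturated. With V_CE = 0.2 V, I_C = (V_CC − 0.2)/R_C = 9/4.7 = 1.91 mA.
Check: β·I_B = 1.93 mA > I_C = 1.91 mA, confirming saturation.

saturation; I_C ≈ 1.9 mA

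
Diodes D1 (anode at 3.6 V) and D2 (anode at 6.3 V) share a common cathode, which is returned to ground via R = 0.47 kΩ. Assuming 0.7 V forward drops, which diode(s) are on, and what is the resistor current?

Assume both conduct. Then node N would need to be at both 3.6−0.7 = 2.9 V and 6.3−0.7 = 5.6 V, which is impossible.
Assume only D2 conducts: V_N = 6.3 − 0.7 = 5.6 V, so I_R = 5.6/0.47 = 11.9 mA.
Check D1: its anode-to-cathode voltage is 3.6 − 5.6 = -2 V < 0.7 V, so it is off. The assumption is consistent.

Only D2 conducts; I_R ≈ 12 mA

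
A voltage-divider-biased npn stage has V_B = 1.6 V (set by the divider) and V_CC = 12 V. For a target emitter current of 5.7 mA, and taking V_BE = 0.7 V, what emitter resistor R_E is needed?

R_E ≈ 0.16 kΩ

V_E = V_B − V_BE = 1.6 − 0.7 = 0.9 V.
R_E = V_E / I_E = 0.9 / 5.7 = 0.158 kΩ.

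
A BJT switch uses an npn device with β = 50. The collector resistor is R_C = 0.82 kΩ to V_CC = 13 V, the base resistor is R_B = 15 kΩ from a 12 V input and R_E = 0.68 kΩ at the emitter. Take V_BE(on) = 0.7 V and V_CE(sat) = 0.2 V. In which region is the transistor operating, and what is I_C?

saturation; I_C ≈ 8.4 mA

Assume active: I_B = (12 − 0.7)/(15 + 51×0.68) = 0.227 mA, I_C = β·I_B = 11.4 mA.
Then V_CE = 13 − 11.4×0.82 − 11.6×0.68 = -4.21 V < 0.2 V — the active assumption fails.
Re-solve with V_CE = 0.2 V. KCL at the emitter: V_E/R_E = (V_BB−0.7−V_E)/R_B + (V_CC−0.2−V_E)/R_C, giving V_E = 5.94 V.
I_C = (V_CC − 0.2 − V_E)/R_C = (12.8 − 5.94)/0.82 = 8.37 mA.
Check: I_B = (11.3 − 5.94)/15 = 0.358 mA, and β·I_B = 17.9 mA > I_C, confirming saturation.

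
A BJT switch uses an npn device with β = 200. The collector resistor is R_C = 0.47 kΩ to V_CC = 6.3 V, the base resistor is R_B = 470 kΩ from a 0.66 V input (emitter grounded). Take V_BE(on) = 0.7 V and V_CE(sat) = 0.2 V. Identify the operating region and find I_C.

V_BB = 0.66 V ≤ V_BE(on) = 0.7 V, so the base-emitter junction is not forward biased.
The transistor is in cutoff: I_B = I_C = 0.

cutoff; I_C ≈ 0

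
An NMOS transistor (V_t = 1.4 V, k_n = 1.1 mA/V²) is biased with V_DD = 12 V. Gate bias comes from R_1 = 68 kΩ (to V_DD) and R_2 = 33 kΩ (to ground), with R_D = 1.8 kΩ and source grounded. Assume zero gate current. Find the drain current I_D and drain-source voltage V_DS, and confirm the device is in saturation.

I_D ≈ 3.5 mA, V_DS ≈ 5.7 V

V_G = V_DD·R_2/(R_1+R_2) = 12×33/101 = 3.92 V. With the source grounded, V_GS = V_G = 3.92 V.
Assume saturation: I_D = (k_n/2)(V_GS − V_t)² = (1.1/2)×(3.92 − 1.4)² = 0.55×2.52² = 3.49 mA.
V_DS = V_DD − I_D·R_D = 12 − 3.49×1.8 = 5.71 V.
Saturation requires V_DS ≥ V_GS − V_t = 2.52 V; 5.71 ≥ 2.52 ✓.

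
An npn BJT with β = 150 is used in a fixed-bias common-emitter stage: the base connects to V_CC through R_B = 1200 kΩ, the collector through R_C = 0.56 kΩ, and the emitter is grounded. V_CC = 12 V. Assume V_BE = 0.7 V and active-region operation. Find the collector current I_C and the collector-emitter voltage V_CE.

I_C ≈ 1.4 mA, V_CE ≈ 11 V

Base loop: V_CC = I_B·R_B + V_BE, so I_B = (12 − 0.7)/1200 kΩ = 0.00942 mA.
In the active region I_C = β·I_B = 150 × 0.00942 = 1.41 mA.
Collector loop: V_CE = V_CC − I_C·R_C = 12 − 1.41×0.56 = 11.2 V.
Since V_CE = 11.2 V > V_CE(sat) ≈ 0.2 V, the transistor is in the active region as assumed.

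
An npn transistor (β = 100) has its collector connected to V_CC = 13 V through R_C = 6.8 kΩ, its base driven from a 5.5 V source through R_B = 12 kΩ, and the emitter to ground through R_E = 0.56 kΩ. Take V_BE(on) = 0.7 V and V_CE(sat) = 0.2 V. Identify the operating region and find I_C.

saturation; I_C ≈ 1.7 mA

Assume active: I_B = (5.5 − 0.7)/(12 + 101×0.56) = 0.07 mA, I_C = β·I_B = 7 mA.
Then V_CE = 13 − 7×6.8 − 7.07×0.56 = -38.6 V < 0.2 V — the active assumption fails.
Re-solve with V_CE = 0.2 V. KCL at the emitter: V_E/R_E = (V_BB−0.7−V_E)/R_B + (V_CC−0.2−V_E)/R_C, giving V_E = 1.13 V.
I_C = (V_CC − 0.2 − V_E)/R_C = (12.8 − 1.13)/6.8 = 1.72 mA.
Check: I_B = (4.8 − 1.13)/12 = 0.306 mA, and β·I_B = 30.6 mA > I_C, confirming saturation.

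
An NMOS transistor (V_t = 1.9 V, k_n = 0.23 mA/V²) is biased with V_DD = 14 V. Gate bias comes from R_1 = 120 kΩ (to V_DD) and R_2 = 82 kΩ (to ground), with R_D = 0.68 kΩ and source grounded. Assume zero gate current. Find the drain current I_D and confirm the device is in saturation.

V_G = V_DD·R_2/(R_1+R_2) = 14×82/202 = 5.68 V. With the source grounded, V_GS = V_G = 5.68 V.
Assume saturation: I_D = (k_n/2)(V_GS − V_t)² = (0.23/2)×(5.68 − 1.9)² = 0.115×3.78² = 1.65 mA.
V_DS = V_DD − I_D·R_D = 14 − 1.65×0.68 = 12.9 V.
Saturation requires V_DS ≥ V_GS − V_t = 3.78 V; 12.9 ≥ 3.78 ✓.

I_D ≈ 1.6 mA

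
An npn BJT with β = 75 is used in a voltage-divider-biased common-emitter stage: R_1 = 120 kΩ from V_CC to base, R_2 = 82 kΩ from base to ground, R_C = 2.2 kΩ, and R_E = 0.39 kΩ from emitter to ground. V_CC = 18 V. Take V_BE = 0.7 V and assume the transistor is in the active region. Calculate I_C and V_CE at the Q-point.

Thevenize the base divider: V_Th = V_CC·R_2/(R_1+R_2) = 18×82/202 = 7.31 V, R_Th = R_1‖R_2 = 48.7 kΩ.
Base-emitter loop: V_Th = I_B·R_Th + V_BE + (β+1)I_B·R_E, so I_B = (7.31 − 0.7) / (48.7 + 76×0.39) = 0.0843 mA.
I_C = β·I_B = 75×0.0843 = 6.32 mA, and I_E = (β+1)I_B = 6.41 mA.
V_CE = V_CC − I_C·R_C − I_E·R_E = 18 − 6.32×2.2 − 6.41×0.39 = 1.59 V.
V_CE = 1.59 V > 0.2 V confirms active-region operation.

I_C ≈ 6.3 mA, V_CE ≈ 1.6 V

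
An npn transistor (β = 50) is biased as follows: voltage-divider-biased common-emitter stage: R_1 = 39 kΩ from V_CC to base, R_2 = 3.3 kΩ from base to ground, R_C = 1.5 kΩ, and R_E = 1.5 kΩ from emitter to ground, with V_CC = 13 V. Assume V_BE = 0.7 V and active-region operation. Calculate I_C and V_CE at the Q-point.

Thevenize the base divider: V_Th = V_CC·R_2/(R_1+R_2) = 13×3.3/42.3 = 1.01 V, R_Th = R_1‖R_2 = 3.04 kΩ.
Base-emitter loop: V_Th = I_B·R_Th + V_BE + (β+1)I_B·R_E, so I_B = (1.01 − 0.7) / (3.04 + 51×1.5) = 0.00395 mA.
I_C = β·I_B = 50×0.00395 = 0.197 mA, and I_E = (β+1)I_B = 0.201 mA.
V_CE = V_CC − I_C·R_C − I_E·R_E = 13 − 0.197×1.5 − 0.201×1.5 = 12.4 V.
V_CE = 12.4 V > 0.2 V confirms active-region operation.

I_C ≈ 0.2 mA, V_CE ≈ 12 V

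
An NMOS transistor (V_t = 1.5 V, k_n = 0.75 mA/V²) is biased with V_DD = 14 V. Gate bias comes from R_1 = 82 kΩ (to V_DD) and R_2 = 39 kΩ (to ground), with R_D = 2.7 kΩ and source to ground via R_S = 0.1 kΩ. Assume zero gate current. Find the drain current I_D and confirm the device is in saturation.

V_G = V_DD·R_2/(R_1+R_2) = 14×39/121 = 4.51 V.
Assume saturation: I_D = (k_n/2)(V_GS − V_t)² with V_GS = V_G − I_D·R_S = 4.51 − 0.1·I_D.
Substituting gives 0.00375·I_D² − 1.23·I_D + 3.4 = 0, with roots I_D = 2.8 or 324 mA.
The root I_D = 324 mA gives V_GS = -27.9 V ≤ V_t, so take I_D = 2.8 mA.
Then V_GS = 4.23 V and V_DS = V_DD − I_D(R_D+R_S) = 14 − 2.8×2.8 = 6.16 V.
Saturation requires V_DS ≥ V_GS − V_t = 2.73 V; 6.16 ≥ 2.73 ✓.

I_D ≈ 2.8 mA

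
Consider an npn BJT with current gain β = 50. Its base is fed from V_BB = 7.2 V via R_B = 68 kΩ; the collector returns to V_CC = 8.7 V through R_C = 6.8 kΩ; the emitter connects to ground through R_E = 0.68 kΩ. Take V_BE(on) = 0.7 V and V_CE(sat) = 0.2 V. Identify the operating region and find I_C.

saturation; I_C ≈ 1.1 mA

Assume active: I_B = (7.2 − 0.7)/(68 + 51×0.68) = 0.0633 mA, I_C = β·I_B = 3.17 mA.
Then V_CE = 8.7 − 3.17×6.8 − 3.23×0.68 = -15 V < 0.2 V — the active assumption fails.
Re-solve with V_CE = 0.2 V. KCL at the emitter: V_E/R_E = (V_BB−0.7−V_E)/R_B + (V_CC−0.2−V_E)/R_C, giving V_E = 0.824 V.
I_C = (V_CC − 0.2 − V_E)/R_C = (8.5 − 0.824)/6.8 = 1.13 mA.
Check: I_B = (6.5 − 0.824)/68 = 0.0835 mA, and β·I_B = 4.17 mA > I_C, confirming saturation.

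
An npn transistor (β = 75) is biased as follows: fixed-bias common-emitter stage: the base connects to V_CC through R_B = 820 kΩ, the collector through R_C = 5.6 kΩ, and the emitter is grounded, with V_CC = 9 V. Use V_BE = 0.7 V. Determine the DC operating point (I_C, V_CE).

I_C ≈ 0.76 mA, V_CE ≈ 4.7 V

Base loop: V_CC = I_B·R_B + V_BE, so I_B = (9 − 0.7)/820 kΩ = 0.0101 mA.
In the active region I_C = β·I_B = 75 × 0.0101 = 0.759 mA.
Collector loop: V_CE = V_CC − I_C·R_C = 9 − 0.759×5.6 = 4.75 V.
Since V_CE = 4.75 V > V_CE(sat) ≈ 0.2 V, the transistor is in the active region as assumed.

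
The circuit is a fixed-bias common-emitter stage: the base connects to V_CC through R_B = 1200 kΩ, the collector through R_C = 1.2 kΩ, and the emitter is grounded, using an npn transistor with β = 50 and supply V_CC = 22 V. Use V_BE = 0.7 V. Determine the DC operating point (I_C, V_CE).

I_C ≈ 0.89 mA, V_CE ≈ 21 V

Base loop: V_CC = I_B·R_B + V_BE, so I_B = (22 − 0.7)/1200 kΩ = 0.0178 mA.
In the active region I_C = β·I_B = 50 × 0.0178 = 0.888 mA.
Collector loop: V_CE = V_CC − I_C·R_C = 22 − 0.888×1.2 = 20.9 V.
Since V_CE = 20.9 V > V_CE(sat) ≈ 0.2 V, the transistor is in the active region as assumed.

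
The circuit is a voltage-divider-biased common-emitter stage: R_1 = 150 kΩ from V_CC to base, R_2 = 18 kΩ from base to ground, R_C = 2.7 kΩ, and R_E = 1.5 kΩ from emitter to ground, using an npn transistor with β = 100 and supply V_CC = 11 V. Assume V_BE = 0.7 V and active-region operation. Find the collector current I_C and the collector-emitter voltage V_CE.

I_C ≈ 0.29 mA, V_CE ≈ 9.8 V

Thevenize the base divider: V_Th = V_CC·R_2/(R_1+R_2) = 11×18/168 = 1.18 V, R_Th = R_1‖R_2 = 16.1 kΩ.
Base-emitter loop: V_Th = I_B·R_Th + V_BE + (β+1)I_B·R_E, so I_B = (1.18 − 0.7) / (16.1 + 101×1.5) = 0.00286 mA.
I_C = β·I_B = 100×0.00286 = 0.286 mA, and I_E = (β+1)I_B = 0.288 mA.
V_CE = V_CC − I_C·R_C − I_E·R_E = 11 − 0.286×2.7 − 0.288×1.5 = 9.8 V.
V_CE = 9.8 V > 0.2 V confirms active-region operation.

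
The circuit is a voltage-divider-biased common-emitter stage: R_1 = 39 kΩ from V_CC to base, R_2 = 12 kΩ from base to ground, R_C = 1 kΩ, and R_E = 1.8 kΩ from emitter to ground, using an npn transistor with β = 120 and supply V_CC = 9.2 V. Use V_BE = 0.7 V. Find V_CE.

V_CE ≈ 7 V

Thevenize the base divider: V_Th = V_CC·R_2/(R_1+R_2) = 9.2×12/51 = 2.16 V, R_Th = R_1‖R_2 = 9.18 kΩ.
Base-emitter loop: V_Th = I_B·R_Th + V_BE + (β+1)I_B·R_E, so I_B = (2.16 − 0.7) / (9.18 + 121×1.8) = 0.00645 mA.
I_C = β·I_B = 120×0.00645 = 0.774 mA, and I_E = (β+1)I_B = 0.781 mA.
V_CE = V_CC − I_C·R_C − I_E·R_E = 9.2 − 0.774×1 − 0.781×1.8 = 7.02 V.
V_CE = 7.02 V > 0.2 V confirms active-region operation.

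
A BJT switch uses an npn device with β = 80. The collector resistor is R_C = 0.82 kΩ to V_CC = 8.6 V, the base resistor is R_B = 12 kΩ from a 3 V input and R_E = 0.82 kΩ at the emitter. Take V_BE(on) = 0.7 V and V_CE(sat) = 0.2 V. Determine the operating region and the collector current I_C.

Assume active. Base-emitter loop: I_B = (V_BB − V_BE)/(R_B + (β+1)R_E) = (3 − 0.7)/(12 + 81×0.82) = 0.0293 mA.
I_C = β·I_B = 80×0.0293 = 2.35 mA.
V_CE = V_CC − I_C·R_C − I_E·R_E = 8.6 − 2.35×0.82 − 2.38×0.82 = 4.73 V > V_CE(sat), so the active-region assumption holds.

active; I_C ≈ 2.3 mA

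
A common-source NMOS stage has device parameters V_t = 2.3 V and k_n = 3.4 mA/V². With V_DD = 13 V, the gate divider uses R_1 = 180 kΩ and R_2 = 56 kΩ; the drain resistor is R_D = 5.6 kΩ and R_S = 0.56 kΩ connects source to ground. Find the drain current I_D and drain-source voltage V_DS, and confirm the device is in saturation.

V_G = V_DD·R_2/(R_1+R_2) = 13×56/236 = 3.08 V.
Assume saturation: I_D = (k_n/2)(V_GS − V_t)² with V_GS = V_G − I_D·R_S = 3.08 − 0.56·I_D.
Substituting gives 0.533·I_D² − 2.49·I_D + 1.05 = 0, with roots I_D = 0.466 or 4.21 mA.
The root I_D = 4.21 mA gives V_GS = 0.726 V ≤ V_t, so take I_D = 0.466 mA.
Then V_GS = 2.82 V and V_DS = V_DD − I_D(R_D+R_S) = 13 − 0.466×6.16 = 10.1 V.
Saturation requires V_DS ≥ V_GS − V_t = 0.524 V; 10.1 ≥ 0.524 ✓.

I_D ≈ 0.47 mA, V_DS ≈ 10 V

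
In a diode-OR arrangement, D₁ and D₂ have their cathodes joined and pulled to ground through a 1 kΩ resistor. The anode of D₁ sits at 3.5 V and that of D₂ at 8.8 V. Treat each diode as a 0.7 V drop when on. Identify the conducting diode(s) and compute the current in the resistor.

Assume both conduct. Then node N would need to be at both 3.5−0.7 = 2.8 V and 8.8−0.7 = 8.1 V, which is impossible.
Assume only D₂ conducts: V_N = 8.8 − 0.7 = 8.1 V, so I_R = 8.1/1 = 8.1 mA.
Check D₁: its anode-to-cathode voltage is 3.5 − 8.1 = -4.6 V < 0.7 V, so it is off. The assumption is consistent.

Only D₂ conducts; I_R ≈ 8.1 mA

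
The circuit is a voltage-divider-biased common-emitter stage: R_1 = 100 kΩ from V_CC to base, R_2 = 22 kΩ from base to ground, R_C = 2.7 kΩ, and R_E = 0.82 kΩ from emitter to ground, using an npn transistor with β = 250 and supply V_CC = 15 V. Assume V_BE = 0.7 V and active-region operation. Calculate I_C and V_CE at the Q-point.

I_C ≈ 2.2 mA, V_CE ≈ 7.1 V

Thevenize the base divider: V_Th = V_CC·R_2/(R_1+R_2) = 15×22/122 = 2.7 V, R_Th = R_1‖R_2 = 18 kΩ.
Base-emitter loop: V_Th = I_B·R_Th + V_BE + (β+1)I_B·R_E, so I_B = (2.7 − 0.7) / (18 + 251×0.82) = 0.00896 mA.
I_C = β·I_B = 250×0.00896 = 2.24 mA, and I_E = (β+1)I_B = 2.25 mA.
V_CE = V_CC − I_C·R_C − I_E·R_E = 15 − 2.24×2.7 − 2.25×0.82 = 7.11 V.
V_CE = 7.11 V > 0.2 V confirms active-region operation.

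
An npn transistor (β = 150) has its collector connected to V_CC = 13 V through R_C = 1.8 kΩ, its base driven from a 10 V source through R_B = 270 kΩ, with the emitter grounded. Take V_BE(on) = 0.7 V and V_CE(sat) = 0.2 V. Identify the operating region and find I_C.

Assume active. Base-emitter loop: I_B = (V_BB − V_BE)/R_B = (10 − 0.7)/270 = 0.0344 mA.
I_C = β·I_B = 150×0.0344 = 5.17 mA.
V_CE = V_CC − I_C·R_C = 13 − 5.17×1.8 = 3.7 V > V_CE(sat), so the active-region assumption holds.

active; I_C ≈ 5.2 mA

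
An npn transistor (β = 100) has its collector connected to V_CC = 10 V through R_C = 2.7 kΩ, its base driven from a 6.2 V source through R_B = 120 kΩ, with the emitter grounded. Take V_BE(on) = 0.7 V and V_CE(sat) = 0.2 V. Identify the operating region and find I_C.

Assume active: I_B = (6.2 − 0.7)/120 = 0.0458 mA, giving I_C = β·I_B = 4.58 mA.
But then V_CE = 10 − 4.58×2.7 = -2.38 V < V_CE(sat) = 0.2 V — impossible in the active region.
So the transistor is saturated. With V_CE = 0.2 V, I_C = (V_CC − 0.2)/R_C = 9.8/2.7 = 3.63 mA.
Check: β·I_B = 4.58 mA > I_C = 3.63 mA, confirming saturation.

saturation; I_C ≈ 3.6 mA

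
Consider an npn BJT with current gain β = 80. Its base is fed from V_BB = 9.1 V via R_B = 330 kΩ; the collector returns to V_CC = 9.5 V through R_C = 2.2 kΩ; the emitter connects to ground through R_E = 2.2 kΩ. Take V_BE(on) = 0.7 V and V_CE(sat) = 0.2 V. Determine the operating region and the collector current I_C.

active; I_C ≈ 1.3 mA

Assume active. Base-emitter loop: I_B = (V_BB − V_BE)/(R_B + (β+1)R_E) = (9.1 − 0.7)/(330 + 81×2.2) = 0.0165 mA.
I_C = β·I_B = 80×0.0165 = 1.32 mA.
V_CE = V_CC − I_C·R_C − I_E·R_E = 9.5 − 1.32×2.2 − 1.34×2.2 = 3.65 V > V_CE(sat), so the active-region assumption holds.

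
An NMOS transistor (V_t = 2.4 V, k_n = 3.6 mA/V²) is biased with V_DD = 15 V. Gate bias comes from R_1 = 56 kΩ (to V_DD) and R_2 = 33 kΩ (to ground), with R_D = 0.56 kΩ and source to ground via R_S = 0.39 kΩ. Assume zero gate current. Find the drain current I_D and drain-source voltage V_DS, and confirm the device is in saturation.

I_D ≈ 4.2 mA, V_DS ≈ 11 V

V_G = V_DD·R_2/(R_1+R_2) = 15×33/89 = 5.56 V.
Assume saturation: I_D = (k_n/2)(V_GS − V_t)² with V_GS = V_G − I_D·R_S = 5.56 − 0.39·I_D.
Substituting gives 0.274·I_D² − 5.44·I_D + 18 = 0, with roots I_D = 4.19 or 15.7 mA.
The root I_D = 15.7 mA gives V_GS = -0.551 V ≤ V_t, so take I_D = 4.19 mA.
Then V_GS = 3.93 V and V_DS = V_DD − I_D(R_D+R_S) = 15 − 4.19×0.95 = 11 V.
Saturation requires V_DS ≥ V_GS − V_t = 1.53 V; 11 ≥ 1.53 ✓.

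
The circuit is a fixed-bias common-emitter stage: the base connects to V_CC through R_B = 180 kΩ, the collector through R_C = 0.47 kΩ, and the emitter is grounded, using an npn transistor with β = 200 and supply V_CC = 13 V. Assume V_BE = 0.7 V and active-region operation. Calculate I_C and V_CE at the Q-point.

I_C ≈ 14 mA, V_CE ≈ 6.6 V

Base loop: V_CC = I_B·R_B + V_BE, so I_B = (13 − 0.7)/180 kΩ = 0.0683 mA.
In the active region I_C = β·I_B = 200 × 0.0683 = 13.7 mA.
Collector loop: V_CE = V_CC − I_C·R_C = 13 − 13.7×0.47 = 6.58 V.
Since V_CE = 6.58 V > V_CE(sat) ≈ 0.2 V, the transistor is in the active region as assumed.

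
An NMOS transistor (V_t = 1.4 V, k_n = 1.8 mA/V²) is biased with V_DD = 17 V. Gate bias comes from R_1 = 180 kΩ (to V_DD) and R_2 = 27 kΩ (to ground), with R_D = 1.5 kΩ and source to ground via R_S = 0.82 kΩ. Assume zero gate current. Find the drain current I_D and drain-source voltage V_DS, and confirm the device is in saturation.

V_G = V_DD·R_2/(R_1+R_2) = 17×27/207 = 2.22 V.
Assume saturation: I_D = (k_n/2)(V_GS − V_t)² with V_GS = V_G − I_D·R_S = 2.22 − 0.82·I_D.
Substituting gives 0.605·I_D² − 2.21·I_D + 0.601 = 0, with roots I_D = 0.297 or 3.35 mA.
The root I_D = 3.35 mA gives V_GS = -0.529 V ≤ V_t, so take I_D = 0.297 mA.
Then V_GS = 1.97 V and V_DS = V_DD − I_D(R_D+R_S) = 17 − 0.297×2.32 = 16.3 V.
Saturation requires V_DS ≥ V_GS − V_t = 0.574 V; 16.3 ≥ 0.574 ✓.

I_D ≈ 0.3 mA, V_DS ≈ 16 V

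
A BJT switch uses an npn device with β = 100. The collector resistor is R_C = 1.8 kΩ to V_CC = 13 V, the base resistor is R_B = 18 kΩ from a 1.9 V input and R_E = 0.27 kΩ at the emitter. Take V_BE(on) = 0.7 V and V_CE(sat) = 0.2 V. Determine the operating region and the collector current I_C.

Assume active. Base-emitter loop: I_B = (V_BB − V_BE)/(R_B + (β+1)R_E) = (1.9 − 0.7)/(18 + 101×0.27) = 0.0265 mA.
I_C = β·I_B = 100×0.0265 = 2.65 mA.
V_CE = V_CC − I_C·R_C − I_E·R_E = 13 − 2.65×1.8 − 2.68×0.27 = 7.51 V > V_CE(sat), so the active-region assumption holds.

active; I_C ≈ 2.7 mA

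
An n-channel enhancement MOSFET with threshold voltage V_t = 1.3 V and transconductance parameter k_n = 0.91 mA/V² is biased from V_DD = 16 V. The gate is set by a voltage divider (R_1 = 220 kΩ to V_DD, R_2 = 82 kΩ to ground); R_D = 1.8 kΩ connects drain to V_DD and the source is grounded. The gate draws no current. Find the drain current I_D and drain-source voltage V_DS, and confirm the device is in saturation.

I_D ≈ 4.2 mA, V_DS ≈ 8.4 V

V_G = V_DD·R_2/(R_1+R_2) = 16×82/302 = 4.34 V. With the source grounded, V_GS = V_G = 4.34 V.
Assume saturation: I_D = (k_n/2)(V_GS − V_t)² = (0.91/2)×(4.34 − 1.3)² = 0.455×3.04² = 4.22 mA.
V_DS = V_DD − I_D·R_D = 16 − 4.22×1.8 = 8.41 V.
Saturation requires V_DS ≥ V_GS − V_t = 3.04 V; 8.41 ≥ 3.04 ✓.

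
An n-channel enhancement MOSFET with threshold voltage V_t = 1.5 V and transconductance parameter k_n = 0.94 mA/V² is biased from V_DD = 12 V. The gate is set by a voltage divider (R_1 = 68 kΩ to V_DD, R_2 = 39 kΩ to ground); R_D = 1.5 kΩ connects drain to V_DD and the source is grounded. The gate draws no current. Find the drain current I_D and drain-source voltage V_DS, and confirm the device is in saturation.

V_G = V_DD·R_2/(R_1+R_2) = 12×39/107 = 4.37 V. With the source grounded, V_GS = V_G = 4.37 V.
Assume saturation: I_D = (k_n/2)(V_GS − V_t)² = (0.94/2)×(4.37 − 1.5)² = 0.47×2.87² = 3.88 mA.
V_DS = V_DD − I_D·R_D = 12 − 3.88×1.5 = 6.18 V.
Saturation requires V_DS ≥ V_GS − V_t = 2.87 V; 6.18 ≥ 2.87 ✓.

I_D ≈ 3.9 mA, V_DS ≈ 6.2 V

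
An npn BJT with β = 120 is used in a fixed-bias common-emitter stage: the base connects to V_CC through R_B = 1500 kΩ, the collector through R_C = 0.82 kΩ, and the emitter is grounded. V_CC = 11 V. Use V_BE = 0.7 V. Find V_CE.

V_CE ≈ 10 V

Base loop: V_CC = I_B·R_B + V_BE, so I_B = (11 − 0.7)/1500 kΩ = 0.00687 mA.
In the active region I_C = β·I_B = 120 × 0.00687 = 0.824 mA.
Collector loop: V_CE = V_CC − I_C·R_C = 11 − 0.824×0.82 = 10.3 V.
Since V_CE = 10.3 V > V_CE(sat) ≈ 0.2 V, the transistor is in the active region as assumed.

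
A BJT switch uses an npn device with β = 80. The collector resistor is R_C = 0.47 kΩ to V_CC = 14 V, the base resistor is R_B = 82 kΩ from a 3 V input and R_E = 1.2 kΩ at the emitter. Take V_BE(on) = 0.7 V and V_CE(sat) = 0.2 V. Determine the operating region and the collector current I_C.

Assume active. Base-emitter loop: I_B = (V_BB − V_BE)/(R_B + (β+1)R_E) = (3 − 0.7)/(82 + 81×1.2) = 0.0128 mA.
I_C = β·I_B = 80×0.0128 = 1.03 mA.
V_CE = V_CC − I_C·R_C − I_E·R_E = 14 − 1.03×0.47 − 1.04×1.2 = 12.3 V > V_CE(sat), so the active-region assumption holds.

active; I_C ≈ 1 mA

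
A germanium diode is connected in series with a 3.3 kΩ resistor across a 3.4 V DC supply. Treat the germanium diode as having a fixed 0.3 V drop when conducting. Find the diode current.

KVL around the loop: 3.4 = V_D + I·R = 0.3 + I × 3.3 kΩ.
So I = (3.4 − 0.3) / 3.3 kΩ = 3.1 / 3.3 = 0.939 mA.

I ≈ 0.94 mA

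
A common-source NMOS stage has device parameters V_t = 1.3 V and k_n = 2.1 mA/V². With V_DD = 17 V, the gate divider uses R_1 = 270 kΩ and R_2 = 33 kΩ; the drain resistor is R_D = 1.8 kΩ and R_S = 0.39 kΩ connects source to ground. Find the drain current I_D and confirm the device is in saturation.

I_D ≈ 0.23 mA

V_G = V_DD·R_2/(R_1+R_2) = 17×33/303 = 1.85 V.
Assume saturation: I_D = (k_n/2)(V_GS − V_t)² with V_GS = V_G − I_D·R_S = 1.85 − 0.39·I_D.
Substituting gives 0.16·I_D² − 1.45·I_D + 0.319 = 0, with roots I_D = 0.226 or 8.86 mA.
The root I_D = 8.86 mA gives V_GS = -1.61 V ≤ V_t, so take I_D = 0.226 mA.
Then V_GS = 1.76 V and V_DS = V_DD − I_D(R_D+R_S) = 17 − 0.226×2.19 = 16.5 V.
Saturation requires V_DS ≥ V_GS − V_t = 0.464 V; 16.5 ≥ 0.464 ✓.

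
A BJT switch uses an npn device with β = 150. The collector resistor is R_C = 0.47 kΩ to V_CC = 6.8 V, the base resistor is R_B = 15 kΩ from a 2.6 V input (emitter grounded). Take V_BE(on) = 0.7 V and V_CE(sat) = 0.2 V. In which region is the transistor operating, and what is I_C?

Assume active: I_B = (2.6 − 0.7)/15 = 0.127 mA, giving I_C = β·I_B = 19 mA.
But then V_CE = 6.8 − 19×0.47 = -2.13 V < V_CE(sat) = 0.2 V — impossible in the active region.
So the transistor is saturated. With V_CE = 0.2 V, I_C = (V_CC − 0.2)/R_C = 6.6/0.47 = 14 mA.
Check: β·I_B = 19 mA > I_C = 14 mA, confirming saturation.

saturation; I_C ≈ 14 mA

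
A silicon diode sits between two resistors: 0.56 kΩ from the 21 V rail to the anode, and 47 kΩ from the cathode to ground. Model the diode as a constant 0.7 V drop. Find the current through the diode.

I ≈ 0.43 mA

The two resistors are in series with the diode, so KVL gives 21 = I·0.56 + 0.7 + I·47.
I = (21 − 0.7) / (0.56 + 47) kΩ = 20.3 / 47.6 = 0.427 mA.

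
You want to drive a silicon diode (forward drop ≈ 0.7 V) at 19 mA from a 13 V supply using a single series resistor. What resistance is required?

R ≈ 0.65 kΩ

The resistor drops V_S − V_D = 13 − 0.7 = 12.3 V at 19 mA.
R = 12.3 V / 19 mA = 0.647 kΩ.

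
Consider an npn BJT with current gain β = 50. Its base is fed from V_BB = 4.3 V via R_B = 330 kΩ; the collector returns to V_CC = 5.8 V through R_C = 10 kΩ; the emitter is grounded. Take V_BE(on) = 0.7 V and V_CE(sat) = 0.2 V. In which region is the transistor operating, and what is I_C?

Assume active. Base-emitter loop: I_B = (V_BB − V_BE)/R_B = (4.3 − 0.7)/330 = 0.0109 mA.
I_C = β·I_B = 50×0.0109 = 0.545 mA.
V_CE = V_CC − I_C·R_C = 5.8 − 0.545×10 = 0.345 V > V_CE(sat), so the active-region assumption holds.

active; I_C ≈ 0.55 mA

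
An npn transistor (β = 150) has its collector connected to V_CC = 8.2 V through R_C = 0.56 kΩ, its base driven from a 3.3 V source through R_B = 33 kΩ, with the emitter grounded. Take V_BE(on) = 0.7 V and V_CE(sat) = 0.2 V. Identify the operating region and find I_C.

active; I_C ≈ 12 mA

Assume active. Base-emitter loop: I_B = (V_BB − V_BE)/R_B = (3.3 − 0.7)/33 = 0.0788 mA.
I_C = β·I_B = 150×0.0788 = 11.8 mA.
V_CE = V_CC − I_C·R_C = 8.2 − 11.8×0.56 = 1.58 V > V_CE(sat), so the active-region assumption holds.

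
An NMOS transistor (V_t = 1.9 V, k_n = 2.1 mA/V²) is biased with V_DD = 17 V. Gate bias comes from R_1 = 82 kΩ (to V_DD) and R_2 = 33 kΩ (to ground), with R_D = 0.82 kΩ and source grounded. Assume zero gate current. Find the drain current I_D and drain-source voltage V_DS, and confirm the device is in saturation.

V_G = V_DD·R_2/(R_1+R_2) = 17×33/115 = 4.88 V. With the source grounded, V_GS = V_G = 4.88 V.
Assume saturation: I_D = (k_n/2)(V_GS − V_t)² = (2.1/2)×(4.88 − 1.9)² = 1.05×2.98² = 9.31 mA.
V_DS = V_DD − I_D·R_D = 17 − 9.31×0.82 = 9.36 V.
Saturation requires V_DS ≥ V_GS − V_t = 2.98 V; 9.36 ≥ 2.98 ✓.

I_D ≈ 9.3 mA, V_DS ≈ 9.4 V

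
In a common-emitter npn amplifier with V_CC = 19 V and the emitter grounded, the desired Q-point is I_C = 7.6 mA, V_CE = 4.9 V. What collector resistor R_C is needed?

R_C ≈ 1.9 kΩ

Collector loop: V_CC = I_C·R_C + V_CE.
R_C = (V_CC − V_CE)/I_C = (19 − 4.9)/7.6 = 1.86 kΩ.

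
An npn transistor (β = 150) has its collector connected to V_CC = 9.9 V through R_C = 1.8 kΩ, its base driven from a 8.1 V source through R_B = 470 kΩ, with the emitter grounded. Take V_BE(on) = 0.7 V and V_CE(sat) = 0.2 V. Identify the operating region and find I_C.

active; I_C ≈ 2.4 mA

Assume active. Base-emitter loop: I_B = (V_BB − V_BE)/R_B = (8.1 − 0.7)/470 = 0.0157 mA.
I_C = β·I_B = 150×0.0157 = 2.36 mA.
V_CE = V_CC − I_C·R_C = 9.9 − 2.36×1.8 = 5.65 V > V_CE(sat), so the active-region assumption holds.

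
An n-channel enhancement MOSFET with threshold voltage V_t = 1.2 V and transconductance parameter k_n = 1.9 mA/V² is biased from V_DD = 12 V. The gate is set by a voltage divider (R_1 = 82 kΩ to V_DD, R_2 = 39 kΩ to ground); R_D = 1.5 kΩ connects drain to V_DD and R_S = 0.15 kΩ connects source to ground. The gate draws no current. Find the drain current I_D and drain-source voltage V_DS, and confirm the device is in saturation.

V_G = V_DD·R_2/(R_1+R_2) = 12×39/121 = 3.87 V.
Assume saturation: I_D = (k_n/2)(V_GS − V_t)² with V_GS = V_G − I_D·R_S = 3.87 − 0.15·I_D.
Substituting gives 0.0214·I_D² − 1.76·I_D + 6.76 = 0, with roots I_D = 4.04 or 78.3 mA.
The root I_D = 78.3 mA gives V_GS = -7.88 V ≤ V_t, so take I_D = 4.04 mA.
Then V_GS = 3.26 V and V_DS = V_DD − I_D(R_D+R_S) = 12 − 4.04×1.65 = 5.34 V.
Saturation requires V_DS ≥ V_GS − V_t = 2.06 V; 5.34 ≥ 2.06 ✓.

I_D ≈ 4 mA, V_DS ≈ 5.3 V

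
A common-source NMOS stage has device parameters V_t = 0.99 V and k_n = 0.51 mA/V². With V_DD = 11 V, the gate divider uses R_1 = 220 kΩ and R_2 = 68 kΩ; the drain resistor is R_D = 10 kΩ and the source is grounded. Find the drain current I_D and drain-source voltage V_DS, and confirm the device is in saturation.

V_G = V_DD·R_2/(R_1+R_2) = 11×68/288 = 2.6 V. With the source grounded, V_GS = V_G = 2.6 V.
Assume saturation: I_D = (k_n/2)(V_GS − V_t)² = (0.51/2)×(2.6 − 0.99)² = 0.255×1.61² = 0.659 mA.
V_DS = V_DD − I_D·R_D = 11 − 0.659×10 = 4.41 V.
Saturation requires V_DS ≥ V_GS − V_t = 1.61 V; 4.41 ≥ 1.61 ✓.

I_D ≈ 0.66 mA, V_DS ≈ 4.4 V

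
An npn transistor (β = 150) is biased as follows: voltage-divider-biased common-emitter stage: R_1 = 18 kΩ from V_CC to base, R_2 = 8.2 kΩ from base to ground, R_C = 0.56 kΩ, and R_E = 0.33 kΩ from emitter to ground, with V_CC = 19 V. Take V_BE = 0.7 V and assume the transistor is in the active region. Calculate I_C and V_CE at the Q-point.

I_C ≈ 14 mA, V_CE ≈ 6.3 V

Thevenize the base divider: V_Th = V_CC·R_2/(R_1+R_2) = 19×8.2/26.2 = 5.95 V, R_Th = R_1‖R_2 = 5.63 kΩ.
Base-emitter loop: V_Th = I_B·R_Th + V_BE + (β+1)I_B·R_E, so I_B = (5.95 − 0.7) / (5.63 + 151×0.33) = 0.0946 mA.
I_C = β·I_B = 150×0.0946 = 14.2 mA, and I_E = (β+1)I_B = 14.3 mA.
V_CE = V_CC − I_C·R_C − I_E·R_E = 19 − 14.2×0.56 − 14.3×0.33 = 6.34 V.
V_CE = 6.34 V > 0.2 V confirms active-region operation.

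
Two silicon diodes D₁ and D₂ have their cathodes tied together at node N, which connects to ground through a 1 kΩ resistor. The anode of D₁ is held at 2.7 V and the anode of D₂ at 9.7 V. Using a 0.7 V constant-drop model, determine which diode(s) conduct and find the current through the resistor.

Only D₂ conducts; I_R ≈ 9 mA

Assume both conduct. Then node N would need to be at both 2.7−0.7 = 2 V and 9.7−0.7 = 9 V, which is impossible.
Assume only D₂ conducts: V_N = 9.7 − 0.7 = 9 V, so I_R = 9/1 = 9 mA.
Check D₁: its anode-to-cathode voltage is 2.7 − 9 = -6.3 V < 0.7 V, so it is off. The assumption is consistent.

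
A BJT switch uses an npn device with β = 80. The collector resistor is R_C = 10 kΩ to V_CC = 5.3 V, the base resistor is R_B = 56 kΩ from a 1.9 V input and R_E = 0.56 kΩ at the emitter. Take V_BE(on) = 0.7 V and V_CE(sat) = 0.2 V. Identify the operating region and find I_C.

Assume active: I_B = (1.9 − 0.7)/(56 + 81×0.56) = 0.0118 mA, I_C = β·I_B = 0.947 mA.
Then V_CE = 5.3 − 0.947×10 − 0.959×0.56 = -4.71 V < 0.2 V — the active assumption fails.
Re-solve with V_CE = 0.2 V. KCL at the emitter: V_E/R_E = (V_BB−0.7−V_E)/R_B + (V_CC−0.2−V_E)/R_C, giving V_E = 0.279 V.
I_C = (V_CC − 0.2 − V_E)/R_C = (5.1 − 0.279)/10 = 0.482 mA.
Check: I_B = (1.2 − 0.279)/56 = 0.0164 mA, and β·I_B = 1.32 mA > I_C, confirming saturation.

saturation; I_C ≈ 0.48 mA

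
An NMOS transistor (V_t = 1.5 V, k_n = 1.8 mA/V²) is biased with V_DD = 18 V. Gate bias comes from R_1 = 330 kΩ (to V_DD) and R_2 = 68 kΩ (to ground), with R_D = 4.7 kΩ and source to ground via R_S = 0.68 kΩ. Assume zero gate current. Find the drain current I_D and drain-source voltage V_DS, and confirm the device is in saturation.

V_G = V_DD·R_2/(R_1+R_2) = 18×68/398 = 3.08 V.
Assume saturation: I_D = (k_n/2)(V_GS − V_t)² with V_GS = V_G − I_D·R_S = 3.08 − 0.68·I_D.
Substituting gives 0.416·I_D² − 2.93·I_D + 2.23 = 0, with roots I_D = 0.87 or 6.17 mA.
The root I_D = 6.17 mA gives V_GS = -1.12 V ≤ V_t, so take I_D = 0.87 mA.
Then V_GS = 2.48 V and V_DS = V_DD − I_D(R_D+R_S) = 18 − 0.87×5.38 = 13.3 V.
Saturation requires V_DS ≥ V_GS − V_t = 0.983 V; 13.3 ≥ 0.983 ✓.

I_D ≈ 0.87 mA, V_DS ≈ 13 V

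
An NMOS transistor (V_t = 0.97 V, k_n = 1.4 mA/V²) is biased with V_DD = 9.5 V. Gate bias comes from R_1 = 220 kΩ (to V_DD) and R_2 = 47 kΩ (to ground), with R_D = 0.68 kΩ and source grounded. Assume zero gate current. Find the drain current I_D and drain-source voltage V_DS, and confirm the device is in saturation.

I_D ≈ 0.35 mA, V_DS ≈ 9.3 V

V_G = V_DD·R_2/(R_1+R_2) = 9.5×47/267 = 1.67 V. With the source grounded, V_GS = V_G = 1.67 V.
Assume saturation: I_D = (k_n/2)(V_GS − V_t)² = (1.4/2)×(1.67 − 0.97)² = 0.7×0.702² = 0.345 mA.
V_DS = V_DD − I_D·R_D = 9.5 − 0.345×0.68 = 9.27 V.
Saturation requires V_DS ≥ V_GS − V_t = 0.702 V; 9.27 ≥ 0.702 ✓.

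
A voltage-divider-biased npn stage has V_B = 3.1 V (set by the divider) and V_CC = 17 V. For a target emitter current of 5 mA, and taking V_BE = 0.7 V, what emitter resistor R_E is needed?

R_E ≈ 0.48 kΩ

V_E = V_B − V_BE = 3.1 − 0.7 = 2.4 V.
R_E = V_E / I_E = 2.4 / 5 = 0.48 kΩ.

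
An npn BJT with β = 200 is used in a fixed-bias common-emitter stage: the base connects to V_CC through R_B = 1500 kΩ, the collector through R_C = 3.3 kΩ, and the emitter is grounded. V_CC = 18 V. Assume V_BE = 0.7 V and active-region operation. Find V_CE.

V_CE ≈ 10 V

Base loop: V_CC = I_B·R_B + V_BE, so I_B = (18 − 0.7)/1500 kΩ = 0.0115 mA.
In the active region I_C = β·I_B = 200 × 0.0115 = 2.31 mA.
Collector loop: V_CE = V_CC − I_C·R_C = 18 − 2.31×3.3 = 10.4 V.
Since V_CE = 10.4 V > V_CE(sat) ≈ 0.2 V, the transistor is in the active region as assumed.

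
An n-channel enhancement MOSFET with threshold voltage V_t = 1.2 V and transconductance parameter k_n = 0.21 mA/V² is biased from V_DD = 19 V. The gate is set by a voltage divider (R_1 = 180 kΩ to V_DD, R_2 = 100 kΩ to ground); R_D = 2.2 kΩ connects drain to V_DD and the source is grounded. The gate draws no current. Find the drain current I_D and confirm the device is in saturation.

I_D ≈ 3.3 mA

V_G = V_DD·R_2/(R_1+R_2) = 19×100/280 = 6.79 V. With the source grounded, V_GS = V_G = 6.79 V.
Assume saturation: I_D = (k_n/2)(V_GS − V_t)² = (0.21/2)×(6.79 − 1.2)² = 0.105×5.59² = 3.28 mA.
V_DS = V_DD − I_D·R_D = 19 − 3.28×2.2 = 11.8 V.
Saturation requires V_DS ≥ V_GS − V_t = 5.59 V; 11.8 ≥ 5.59 ✓.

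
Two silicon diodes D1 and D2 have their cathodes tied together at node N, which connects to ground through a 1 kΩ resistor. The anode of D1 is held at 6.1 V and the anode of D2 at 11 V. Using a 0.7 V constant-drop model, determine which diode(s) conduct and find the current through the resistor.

Only D2 conducts; I_R ≈ 10 mA

Assume both conduct. Then node N would need to be at both 6.1−0.7 = 5.4 V and 11−0.7 = 10.3 V, which is impossible.
Assume only D2 conducts: V_N = 11 − 0.7 = 10.3 V, so I_R = 10.3/1 = 10.3 mA.
Check D1: its anode-to-cathode voltage is 6.1 − 10.3 = -4.2 V < 0.7 V, so it is off. The assumption is consistent.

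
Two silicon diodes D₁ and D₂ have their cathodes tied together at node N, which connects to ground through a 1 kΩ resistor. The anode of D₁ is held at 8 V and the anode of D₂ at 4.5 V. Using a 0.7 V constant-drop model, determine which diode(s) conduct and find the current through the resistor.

Only D₁ conducts; I_R ≈ 7.3 mA

Assume both conduct. Then node N would need to be at both 8−0.7 = 7.3 V and 4.5−0.7 = 3.8 V, which is impossible.
Assume only D₁ conducts: V_N = 8 − 0.7 = 7.3 V, so I_R = 7.3/1 = 7.3 mA.
Check D₂: its anode-to-cathode voltage is 4.5 − 7.3 = -2.8 V < 0.7 V, so it is off. The assumption is consistent.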